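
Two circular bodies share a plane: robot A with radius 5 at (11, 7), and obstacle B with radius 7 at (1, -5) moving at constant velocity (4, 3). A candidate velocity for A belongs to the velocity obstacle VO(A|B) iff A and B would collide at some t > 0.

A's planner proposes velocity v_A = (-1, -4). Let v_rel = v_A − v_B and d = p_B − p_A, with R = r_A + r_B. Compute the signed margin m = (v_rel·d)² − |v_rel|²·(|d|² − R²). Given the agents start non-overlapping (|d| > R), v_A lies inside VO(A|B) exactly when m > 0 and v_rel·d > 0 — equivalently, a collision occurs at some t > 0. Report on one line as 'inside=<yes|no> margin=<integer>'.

d = (-10, -12),  |d|² = 244;  R = 5+7 = 12,  c = 244−12² = 100
v_rel = (-5, -7),  |v_rel|² = 74;  v_rel·d = (-5)·(-10) + (-7)·(-12) = 134
74·t² − 268·t + 100 = 0  ⇒  m = 134² − 74·100 = 10556
m = 10556 > 0,  v_rel·d = 134 > 0  ⇒  inside

inside=yes margin=10556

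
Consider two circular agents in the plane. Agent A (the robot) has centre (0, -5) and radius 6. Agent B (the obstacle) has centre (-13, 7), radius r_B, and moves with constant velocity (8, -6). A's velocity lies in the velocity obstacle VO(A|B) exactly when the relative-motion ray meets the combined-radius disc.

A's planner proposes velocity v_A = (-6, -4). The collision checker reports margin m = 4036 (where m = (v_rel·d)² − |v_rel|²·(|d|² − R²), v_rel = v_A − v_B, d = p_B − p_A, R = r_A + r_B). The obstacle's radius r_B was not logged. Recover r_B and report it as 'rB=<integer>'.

m = 4036
d = (-13, 12);  v_rel = (-14, 2),  |v_rel|² = 200
v_rel×d = (-14)·(12) − (2)·(-13) = -142
since m = R²·200 − (-142)²:  R² = (20164 + 4036) / 200 = 121
R = √121 = 11  ⇒  r_B = 11 − 6 = 5

rB=5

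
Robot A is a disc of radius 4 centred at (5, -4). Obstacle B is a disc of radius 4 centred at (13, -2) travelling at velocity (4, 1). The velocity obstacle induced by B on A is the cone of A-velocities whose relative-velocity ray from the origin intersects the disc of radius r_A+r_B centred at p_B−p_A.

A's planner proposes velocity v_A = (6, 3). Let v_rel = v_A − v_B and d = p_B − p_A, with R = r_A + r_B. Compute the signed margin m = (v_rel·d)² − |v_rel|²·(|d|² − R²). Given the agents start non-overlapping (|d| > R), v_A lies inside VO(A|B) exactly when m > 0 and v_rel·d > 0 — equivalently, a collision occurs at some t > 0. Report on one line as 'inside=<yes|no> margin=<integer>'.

d = (8, 2),  |d|² = 68;  R = 4+4 = 8,  c = 68−8² = 4
v_rel = (2, 2),  |v_rel|² = 8;  v_rel·d = (2)·(8) + (2)·(2) = 20
8·t² − 40·t + 4 = 0  ⇒  m = 20² − 8·4 = 368
m = 368 > 0,  v_rel·d = 20 > 0  ⇒  inside

inside=yes margin=368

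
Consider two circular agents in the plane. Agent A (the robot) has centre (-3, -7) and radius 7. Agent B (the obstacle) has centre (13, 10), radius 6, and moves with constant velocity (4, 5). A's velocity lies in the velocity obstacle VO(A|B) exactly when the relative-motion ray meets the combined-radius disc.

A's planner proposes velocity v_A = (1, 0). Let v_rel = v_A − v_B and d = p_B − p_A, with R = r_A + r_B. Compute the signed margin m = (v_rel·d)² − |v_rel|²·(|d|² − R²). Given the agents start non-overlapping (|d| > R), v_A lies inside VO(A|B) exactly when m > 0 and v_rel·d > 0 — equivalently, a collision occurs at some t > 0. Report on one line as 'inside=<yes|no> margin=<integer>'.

d = (16, 17),  |d|² = 545;  R = 7+6 = 13,  c = 545−13² = 376
v_rel = (-3, -5),  |v_rel|² = 34;  v_rel·d = (-3)·(16) + (-5)·(17) = -133
34·t² + 266·t + 376 = 0  ⇒  m = (-133)² − 34·376 = 4905
m = 4905 > 0,  v_rel·d = -133 < 0  ⇒  outside

inside=no margin=4905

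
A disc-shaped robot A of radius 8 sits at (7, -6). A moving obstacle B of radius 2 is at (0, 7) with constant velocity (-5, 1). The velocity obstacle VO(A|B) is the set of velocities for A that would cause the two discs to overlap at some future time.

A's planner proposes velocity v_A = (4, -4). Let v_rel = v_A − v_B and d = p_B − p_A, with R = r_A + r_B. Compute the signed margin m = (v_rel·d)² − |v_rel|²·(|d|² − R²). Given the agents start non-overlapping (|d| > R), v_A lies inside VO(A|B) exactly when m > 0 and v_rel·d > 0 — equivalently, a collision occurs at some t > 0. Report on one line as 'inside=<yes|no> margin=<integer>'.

d = (-7, 13),  |d|² = 218;  R = 8+2 = 10,  c = 218−10² = 118
v_rel = (9, -5),  |v_rel|² = 106;  v_rel·d = (9)·(-7) + (-5)·(13) = -128
106·t² + 256·t + 118 = 0  ⇒  m = (-128)² − 106·118 = 3876
m = 3876 > 0,  v_rel·d = -128 < 0  ⇒  outside

inside=no margin=3876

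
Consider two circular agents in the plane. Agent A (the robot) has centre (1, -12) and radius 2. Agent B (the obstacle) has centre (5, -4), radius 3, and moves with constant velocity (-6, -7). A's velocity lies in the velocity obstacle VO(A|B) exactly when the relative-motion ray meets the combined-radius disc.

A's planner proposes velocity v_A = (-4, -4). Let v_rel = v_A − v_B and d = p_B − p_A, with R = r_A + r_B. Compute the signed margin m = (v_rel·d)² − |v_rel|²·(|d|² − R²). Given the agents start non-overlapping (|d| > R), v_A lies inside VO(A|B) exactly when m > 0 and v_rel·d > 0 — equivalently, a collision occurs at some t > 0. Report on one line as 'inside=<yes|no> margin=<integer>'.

d = (4, 8),  |d|² = 80;  R = 2+3 = 5,  c = 80−5² = 55
v_rel = (2, 3),  |v_rel|² = 13;  v_rel·d = (2)·(4) + (3)·(8) = 32
13·t² − 64·t + 55 = 0  ⇒  m = 32² − 13·55 = 309
m = 309 > 0,  v_rel·d = 32 > 0  ⇒  inside

inside=yes margin=309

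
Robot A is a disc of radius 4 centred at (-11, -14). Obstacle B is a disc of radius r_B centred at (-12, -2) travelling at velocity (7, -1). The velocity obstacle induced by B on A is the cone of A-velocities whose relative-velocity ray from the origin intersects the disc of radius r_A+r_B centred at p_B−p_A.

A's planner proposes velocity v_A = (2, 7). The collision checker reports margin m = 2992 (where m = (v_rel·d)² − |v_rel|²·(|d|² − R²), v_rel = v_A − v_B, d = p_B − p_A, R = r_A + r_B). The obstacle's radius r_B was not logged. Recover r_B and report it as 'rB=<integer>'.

m = 2992
d = (-1, 12);  v_rel = (-5, 8),  |v_rel|² = 89
v_rel×d = (-5)·(12) − (8)·(-1) = -52
since m = R²·89 − (-52)²:  R² = (2704 + 2992) / 89 = 64
R = √64 = 8  ⇒  r_B = 8 − 4 = 4

rB=4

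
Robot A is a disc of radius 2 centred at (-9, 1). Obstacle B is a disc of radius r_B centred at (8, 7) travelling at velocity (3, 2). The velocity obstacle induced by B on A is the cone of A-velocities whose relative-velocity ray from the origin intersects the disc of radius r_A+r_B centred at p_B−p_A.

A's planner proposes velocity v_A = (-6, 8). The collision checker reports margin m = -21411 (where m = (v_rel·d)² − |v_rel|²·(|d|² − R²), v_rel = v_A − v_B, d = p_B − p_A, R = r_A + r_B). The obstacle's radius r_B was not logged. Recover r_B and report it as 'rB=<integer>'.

m = -21411
d = (17, 6);  v_rel = (-9, 6),  |v_rel|² = 117
v_rel×d = (-9)·(6) − (6)·(17) = -156
since m = R²·117 − (-156)²:  R² = (24336 + -21411) / 117 = 25
R = √25 = 5  ⇒  r_B = 5 − 2 = 3

rB=3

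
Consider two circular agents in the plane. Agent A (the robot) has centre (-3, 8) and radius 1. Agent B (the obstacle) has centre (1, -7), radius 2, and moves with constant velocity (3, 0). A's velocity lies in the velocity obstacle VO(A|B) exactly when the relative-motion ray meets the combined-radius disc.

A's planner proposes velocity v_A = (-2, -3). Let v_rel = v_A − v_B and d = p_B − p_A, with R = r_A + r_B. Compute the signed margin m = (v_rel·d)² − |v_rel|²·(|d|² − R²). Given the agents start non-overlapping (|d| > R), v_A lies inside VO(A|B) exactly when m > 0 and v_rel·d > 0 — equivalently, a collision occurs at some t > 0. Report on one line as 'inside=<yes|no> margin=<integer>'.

d = (4, -15),  |d|² = 241;  R = 1+2 = 3,  c = 241−3² = 232
v_rel = (-5, -3),  |v_rel|² = 34;  v_rel·d = (-5)·(4) + (-3)·(-15) = 25
34·t² − 50·t + 232 = 0  ⇒  m = 25² − 34·232 = -7263
m = -7263 < 0,  v_rel·d = 25 > 0  ⇒  outside

inside=no margin=-7263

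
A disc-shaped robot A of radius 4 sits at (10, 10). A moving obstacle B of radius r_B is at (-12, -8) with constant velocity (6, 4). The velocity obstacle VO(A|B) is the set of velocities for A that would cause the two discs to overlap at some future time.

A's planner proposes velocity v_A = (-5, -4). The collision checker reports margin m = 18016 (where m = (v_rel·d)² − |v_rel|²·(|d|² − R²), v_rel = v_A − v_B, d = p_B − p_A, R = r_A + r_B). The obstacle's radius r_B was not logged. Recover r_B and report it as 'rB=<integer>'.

m = 18016
d = (-22, -18);  v_rel = (-11, -8),  |v_rel|² = 185
v_rel×d = (-11)·(-18) − (-8)·(-22) = 22
since m = R²·185 − 22²:  R² = (484 + 18016) / 185 = 100
R = √100 = 10  ⇒  r_B = 10 − 4 = 6

rB=6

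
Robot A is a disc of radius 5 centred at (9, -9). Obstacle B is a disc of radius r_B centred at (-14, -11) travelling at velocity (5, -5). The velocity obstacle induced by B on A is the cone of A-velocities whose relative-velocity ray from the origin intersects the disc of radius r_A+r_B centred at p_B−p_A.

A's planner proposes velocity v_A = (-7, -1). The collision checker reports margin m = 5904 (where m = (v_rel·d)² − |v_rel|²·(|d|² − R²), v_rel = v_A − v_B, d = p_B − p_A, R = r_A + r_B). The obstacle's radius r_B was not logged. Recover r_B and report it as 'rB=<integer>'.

m = 5904
d = (-23, -2);  v_rel = (-12, 4),  |v_rel|² = 160
v_rel×d = (-12)·(-2) − (4)·(-23) = 116
since m = R²·160 − 116²:  R² = (13456 + 5904) / 160 = 121
R = √121 = 11  ⇒  r_B = 11 − 5 = 6

rB=6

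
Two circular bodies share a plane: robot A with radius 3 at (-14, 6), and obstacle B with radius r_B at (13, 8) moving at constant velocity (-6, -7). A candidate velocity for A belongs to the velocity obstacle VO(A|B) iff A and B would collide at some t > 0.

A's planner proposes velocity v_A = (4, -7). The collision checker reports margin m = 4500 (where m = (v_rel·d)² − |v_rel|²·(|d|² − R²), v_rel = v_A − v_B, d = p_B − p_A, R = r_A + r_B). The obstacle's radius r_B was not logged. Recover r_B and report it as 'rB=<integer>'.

m = 4500
d = (27, 2);  v_rel = (10, 0),  |v_rel|² = 100
v_rel×d = (10)·(2) − (0)·(27) = 20
since m = R²·100 − 20²:  R² = (400 + 4500) / 100 = 49
R = √49 = 7  ⇒  r_B = 7 − 3 = 4

rB=4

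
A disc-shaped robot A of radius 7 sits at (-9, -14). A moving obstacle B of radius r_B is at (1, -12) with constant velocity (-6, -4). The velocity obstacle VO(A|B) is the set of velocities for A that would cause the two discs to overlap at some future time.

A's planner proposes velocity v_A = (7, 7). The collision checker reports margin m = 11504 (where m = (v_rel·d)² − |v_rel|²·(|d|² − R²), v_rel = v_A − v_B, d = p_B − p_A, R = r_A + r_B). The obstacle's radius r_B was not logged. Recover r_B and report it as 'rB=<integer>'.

m = 11504
d = (10, 2);  v_rel = (13, 11),  |v_rel|² = 290
v_rel×d = (13)·(2) − (11)·(10) = -84
since m = R²·290 − (-84)²:  R² = (7056 + 11504) / 290 = 64
R = √64 = 8  ⇒  r_B = 8 − 7 = 1

rB=1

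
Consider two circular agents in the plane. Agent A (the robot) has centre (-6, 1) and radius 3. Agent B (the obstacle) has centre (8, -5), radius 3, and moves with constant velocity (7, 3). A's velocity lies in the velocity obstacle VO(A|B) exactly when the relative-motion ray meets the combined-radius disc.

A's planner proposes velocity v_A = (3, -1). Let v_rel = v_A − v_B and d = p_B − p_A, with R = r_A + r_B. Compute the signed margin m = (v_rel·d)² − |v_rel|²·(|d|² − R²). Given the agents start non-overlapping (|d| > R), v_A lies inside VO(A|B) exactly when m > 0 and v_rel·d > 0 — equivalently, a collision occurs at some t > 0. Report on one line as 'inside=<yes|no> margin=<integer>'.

d = (14, -6),  |d|² = 232;  R = 3+3 = 6,  c = 232−6² = 196
v_rel = (-4, -4),  |v_rel|² = 32;  v_rel·d = (-4)·(14) + (-4)·(-6) = -32
32·t² + 64·t + 196 = 0  ⇒  m = (-32)² − 32·196 = -5248
m = -5248 < 0,  v_rel·d = -32 < 0  ⇒  outside

inside=no margin=-5248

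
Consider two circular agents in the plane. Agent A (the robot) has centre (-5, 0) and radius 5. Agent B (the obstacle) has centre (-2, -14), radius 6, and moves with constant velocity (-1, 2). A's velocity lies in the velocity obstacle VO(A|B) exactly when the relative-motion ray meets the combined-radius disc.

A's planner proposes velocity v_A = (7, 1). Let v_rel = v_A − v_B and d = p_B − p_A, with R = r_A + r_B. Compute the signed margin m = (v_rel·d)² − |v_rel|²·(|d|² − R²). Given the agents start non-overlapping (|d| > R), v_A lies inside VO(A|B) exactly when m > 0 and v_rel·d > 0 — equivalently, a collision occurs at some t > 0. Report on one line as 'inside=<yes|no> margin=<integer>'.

d = (3, -14),  |d|² = 205;  R = 5+6 = 11,  c = 205−11² = 84
v_rel = (8, -1),  |v_rel|² = 65;  v_rel·d = (8)·(3) + (-1)·(-14) = 38
65·t² − 76·t + 84 = 0  ⇒  m = 38² − 65·84 = -4016
m = -4016 < 0,  v_rel·d = 38 > 0  ⇒  outside

inside=no margin=-4016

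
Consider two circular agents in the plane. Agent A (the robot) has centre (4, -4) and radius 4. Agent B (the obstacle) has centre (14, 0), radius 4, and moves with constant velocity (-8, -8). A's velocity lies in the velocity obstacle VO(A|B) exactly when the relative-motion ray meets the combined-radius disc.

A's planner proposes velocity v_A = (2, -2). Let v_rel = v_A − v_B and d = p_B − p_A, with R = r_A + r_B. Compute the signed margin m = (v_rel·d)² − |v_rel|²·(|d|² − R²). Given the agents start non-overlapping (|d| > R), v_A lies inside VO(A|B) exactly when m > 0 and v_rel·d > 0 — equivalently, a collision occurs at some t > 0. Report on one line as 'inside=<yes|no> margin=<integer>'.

d = (10, 4),  |d|² = 116;  R = 4+4 = 8,  c = 116−8² = 52
v_rel = (10, 6),  |v_rel|² = 136;  v_rel·d = (10)·(10) + (6)·(4) = 124
136·t² − 248·t + 52 = 0  ⇒  m = 124² − 136·52 = 8304
m = 8304 > 0,  v_rel·d = 124 > 0  ⇒  inside

inside=yes margin=8304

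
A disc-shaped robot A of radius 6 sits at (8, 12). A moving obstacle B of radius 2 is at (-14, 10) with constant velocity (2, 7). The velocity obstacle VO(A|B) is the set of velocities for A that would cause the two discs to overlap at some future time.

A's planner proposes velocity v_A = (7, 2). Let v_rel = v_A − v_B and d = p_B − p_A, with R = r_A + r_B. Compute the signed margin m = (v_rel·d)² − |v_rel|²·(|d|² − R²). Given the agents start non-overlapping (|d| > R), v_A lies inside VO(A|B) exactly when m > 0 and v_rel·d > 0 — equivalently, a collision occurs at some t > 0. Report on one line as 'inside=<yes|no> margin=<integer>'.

d = (-22, -2),  |d|² = 488;  R = 6+2 = 8,  c = 488−8² = 424
v_rel = (5, -5),  |v_rel|² = 50;  v_rel·d = (5)·(-22) + (-5)·(-2) = -100
50·t² + 200·t + 424 = 0  ⇒  m = (-100)² − 50·424 = -11200
m = -11200 < 0,  v_rel·d = -100 < 0  ⇒  outside

inside=no margin=-11200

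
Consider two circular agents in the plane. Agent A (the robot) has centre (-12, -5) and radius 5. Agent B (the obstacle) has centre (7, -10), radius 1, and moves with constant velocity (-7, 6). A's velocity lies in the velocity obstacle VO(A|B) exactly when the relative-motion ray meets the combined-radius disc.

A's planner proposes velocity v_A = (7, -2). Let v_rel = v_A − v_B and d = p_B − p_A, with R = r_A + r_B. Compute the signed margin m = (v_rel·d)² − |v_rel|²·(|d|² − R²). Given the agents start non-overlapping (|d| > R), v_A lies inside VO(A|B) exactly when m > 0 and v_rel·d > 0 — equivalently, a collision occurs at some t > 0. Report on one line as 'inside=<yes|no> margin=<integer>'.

d = (19, -5),  |d|² = 386;  R = 5+1 = 6,  c = 386−6² = 350
v_rel = (14, -8),  |v_rel|² = 260;  v_rel·d = (14)·(19) + (-8)·(-5) = 306
260·t² − 612·t + 350 = 0  ⇒  m = 306² − 260·350 = 2636
m = 2636 > 0,  v_rel·d = 306 > 0  ⇒  inside

inside=yes margin=2636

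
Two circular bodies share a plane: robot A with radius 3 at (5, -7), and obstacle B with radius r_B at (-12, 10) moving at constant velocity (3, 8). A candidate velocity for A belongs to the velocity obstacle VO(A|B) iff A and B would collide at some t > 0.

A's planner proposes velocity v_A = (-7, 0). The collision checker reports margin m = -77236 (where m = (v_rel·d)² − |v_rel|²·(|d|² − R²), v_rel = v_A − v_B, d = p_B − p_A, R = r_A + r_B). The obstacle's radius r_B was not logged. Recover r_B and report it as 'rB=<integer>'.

m = -77236
d = (-17, 17);  v_rel = (-10, -8),  |v_rel|² = 164
v_rel×d = (-10)·(17) − (-8)·(-17) = -306
since m = R²·164 − (-306)²:  R² = (93636 + -77236) / 164 = 100
R = √100 = 10  ⇒  r_B = 10 − 3 = 7

rB=7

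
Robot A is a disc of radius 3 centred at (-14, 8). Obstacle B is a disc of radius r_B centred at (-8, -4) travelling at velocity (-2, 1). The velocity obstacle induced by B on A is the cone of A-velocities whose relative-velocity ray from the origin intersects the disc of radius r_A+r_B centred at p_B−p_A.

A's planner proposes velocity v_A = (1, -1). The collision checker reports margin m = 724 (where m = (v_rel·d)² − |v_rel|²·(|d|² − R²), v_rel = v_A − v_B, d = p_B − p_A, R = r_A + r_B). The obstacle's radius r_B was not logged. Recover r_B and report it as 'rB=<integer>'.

m = 724
d = (6, -12);  v_rel = (3, -2),  |v_rel|² = 13
v_rel×d = (3)·(-12) − (-2)·(6) = -24
since m = R²·13 − (-24)²:  R² = (576 + 724) / 13 = 100
R = √100 = 10  ⇒  r_B = 10 − 3 = 7

rB=7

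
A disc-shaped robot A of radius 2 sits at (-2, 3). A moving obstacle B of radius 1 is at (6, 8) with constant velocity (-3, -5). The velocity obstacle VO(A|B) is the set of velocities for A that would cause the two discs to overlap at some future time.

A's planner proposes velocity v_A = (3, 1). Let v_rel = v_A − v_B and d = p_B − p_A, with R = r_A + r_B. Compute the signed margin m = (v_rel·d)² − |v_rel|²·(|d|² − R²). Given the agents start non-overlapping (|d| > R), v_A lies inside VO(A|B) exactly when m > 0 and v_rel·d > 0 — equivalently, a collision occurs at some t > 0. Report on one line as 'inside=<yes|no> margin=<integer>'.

d = (8, 5),  |d|² = 89;  R = 2+1 = 3,  c = 89−3² = 80
v_rel = (6, 6),  |v_rel|² = 72;  v_rel·d = (6)·(8) + (6)·(5) = 78
72·t² − 156·t + 80 = 0  ⇒  m = 78² − 72·80 = 324
m = 324 > 0,  v_rel·d = 78 > 0  ⇒  inside

inside=yes margin=324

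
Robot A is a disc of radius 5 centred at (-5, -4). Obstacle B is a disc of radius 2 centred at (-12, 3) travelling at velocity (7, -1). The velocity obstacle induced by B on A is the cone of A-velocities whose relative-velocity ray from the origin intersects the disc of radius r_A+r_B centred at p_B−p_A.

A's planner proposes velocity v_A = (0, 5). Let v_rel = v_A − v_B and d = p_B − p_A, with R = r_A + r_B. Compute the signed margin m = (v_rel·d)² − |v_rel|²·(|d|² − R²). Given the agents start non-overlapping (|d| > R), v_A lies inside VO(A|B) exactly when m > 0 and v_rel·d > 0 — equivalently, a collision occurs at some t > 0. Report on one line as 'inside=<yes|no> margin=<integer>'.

d = (-7, 7),  |d|² = 98;  R = 5+2 = 7,  c = 98−7² = 49
v_rel = (-7, 6),  |v_rel|² = 85;  v_rel·d = (-7)·(-7) + (6)·(7) = 91
85·t² − 182·t + 49 = 0  ⇒  m = 91² − 85·49 = 4116
m = 4116 > 0,  v_rel·d = 91 > 0  ⇒  inside

inside=yes margin=4116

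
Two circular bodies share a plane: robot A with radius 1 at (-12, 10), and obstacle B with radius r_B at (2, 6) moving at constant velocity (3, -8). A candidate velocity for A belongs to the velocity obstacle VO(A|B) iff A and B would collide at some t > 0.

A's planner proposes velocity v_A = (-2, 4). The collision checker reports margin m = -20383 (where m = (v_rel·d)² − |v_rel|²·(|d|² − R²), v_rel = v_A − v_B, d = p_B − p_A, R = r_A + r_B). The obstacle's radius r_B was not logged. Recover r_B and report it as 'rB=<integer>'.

m = -20383
d = (14, -4);  v_rel = (-5, 12),  |v_rel|² = 169
v_rel×d = (-5)·(-4) − (12)·(14) = -148
since m = R²·169 − (-148)²:  R² = (21904 + -20383) / 169 = 9
R = √9 = 3  ⇒  r_B = 3 − 1 = 2

rB=2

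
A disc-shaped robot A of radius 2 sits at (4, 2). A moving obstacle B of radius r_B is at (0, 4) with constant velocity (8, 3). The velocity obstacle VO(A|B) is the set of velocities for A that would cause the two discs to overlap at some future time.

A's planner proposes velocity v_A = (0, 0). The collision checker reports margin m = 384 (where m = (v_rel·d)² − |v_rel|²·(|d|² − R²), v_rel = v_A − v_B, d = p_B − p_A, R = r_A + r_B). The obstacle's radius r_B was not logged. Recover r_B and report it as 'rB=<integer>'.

m = 384
d = (-4, 2);  v_rel = (-8, -3),  |v_rel|² = 73
v_rel×d = (-8)·(2) − (-3)·(-4) = -28
since m = R²·73 − (-28)²:  R² = (784 + 384) / 73 = 16
R = √16 = 4  ⇒  r_B = 4 − 2 = 2

rB=2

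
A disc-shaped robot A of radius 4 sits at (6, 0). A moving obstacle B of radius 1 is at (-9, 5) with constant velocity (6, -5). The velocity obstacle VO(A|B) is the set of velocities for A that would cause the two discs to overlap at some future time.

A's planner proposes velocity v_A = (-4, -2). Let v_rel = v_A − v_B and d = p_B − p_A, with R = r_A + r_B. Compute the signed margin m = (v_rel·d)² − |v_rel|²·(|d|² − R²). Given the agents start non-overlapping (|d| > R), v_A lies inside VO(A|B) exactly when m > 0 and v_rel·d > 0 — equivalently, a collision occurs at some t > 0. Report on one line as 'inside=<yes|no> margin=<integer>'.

d = (-15, 5),  |d|² = 250;  R = 4+1 = 5,  c = 250−5² = 225
v_rel = (-10, 3),  |v_rel|² = 109;  v_rel·d = (-10)·(-15) + (3)·(5) = 165
109·t² − 330·t + 225 = 0  ⇒  m = 165² − 109·225 = 2700
m = 2700 > 0,  v_rel·d = 165 > 0  ⇒  inside

inside=yes margin=2700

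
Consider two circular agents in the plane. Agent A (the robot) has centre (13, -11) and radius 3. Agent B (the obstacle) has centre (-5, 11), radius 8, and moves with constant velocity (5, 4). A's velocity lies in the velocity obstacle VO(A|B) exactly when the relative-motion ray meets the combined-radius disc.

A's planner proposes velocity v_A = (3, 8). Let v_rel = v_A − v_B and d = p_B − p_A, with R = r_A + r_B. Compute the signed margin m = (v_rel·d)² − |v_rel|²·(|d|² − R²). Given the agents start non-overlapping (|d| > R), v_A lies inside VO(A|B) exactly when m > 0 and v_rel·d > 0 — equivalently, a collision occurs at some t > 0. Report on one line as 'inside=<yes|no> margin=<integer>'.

d = (-18, 22),  |d|² = 808;  R = 3+8 = 11,  c = 808−11² = 687
v_rel = (-2, 4),  |v_rel|² = 20;  v_rel·d = (-2)·(-18) + (4)·(22) = 124
20·t² − 248·t + 687 = 0  ⇒  m = 124² − 20·687 = 1636
m = 1636 > 0,  v_rel·d = 124 > 0  ⇒  inside

inside=yes margin=1636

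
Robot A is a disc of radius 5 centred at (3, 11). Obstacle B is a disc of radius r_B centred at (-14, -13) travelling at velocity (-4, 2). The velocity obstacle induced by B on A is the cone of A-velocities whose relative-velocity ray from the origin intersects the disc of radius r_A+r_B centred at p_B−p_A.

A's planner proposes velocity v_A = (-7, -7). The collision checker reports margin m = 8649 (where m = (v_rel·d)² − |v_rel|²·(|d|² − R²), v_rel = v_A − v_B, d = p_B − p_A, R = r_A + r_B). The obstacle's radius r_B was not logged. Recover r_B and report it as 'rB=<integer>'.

m = 8649
d = (-17, -24);  v_rel = (-3, -9),  |v_rel|² = 90
v_rel×d = (-3)·(-24) − (-9)·(-17) = -81
since m = R²·90 − (-81)²:  R² = (6561 + 8649) / 90 = 169
R = √169 = 13  ⇒  r_B = 13 − 5 = 8

rB=8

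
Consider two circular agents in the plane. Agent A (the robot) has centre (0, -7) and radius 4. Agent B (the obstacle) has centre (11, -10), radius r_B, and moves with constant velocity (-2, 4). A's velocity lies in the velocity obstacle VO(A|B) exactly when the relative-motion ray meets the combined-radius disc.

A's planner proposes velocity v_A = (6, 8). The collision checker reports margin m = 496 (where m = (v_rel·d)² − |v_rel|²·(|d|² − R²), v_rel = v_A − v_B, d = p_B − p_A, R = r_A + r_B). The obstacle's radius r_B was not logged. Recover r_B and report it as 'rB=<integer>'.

m = 496
d = (11, -3);  v_rel = (8, 4),  |v_rel|² = 80
v_rel×d = (8)·(-3) − (4)·(11) = -68
since m = R²·80 − (-68)²:  R² = (4624 + 496) / 80 = 64
R = √64 = 8  ⇒  r_B = 8 − 4 = 4

rB=4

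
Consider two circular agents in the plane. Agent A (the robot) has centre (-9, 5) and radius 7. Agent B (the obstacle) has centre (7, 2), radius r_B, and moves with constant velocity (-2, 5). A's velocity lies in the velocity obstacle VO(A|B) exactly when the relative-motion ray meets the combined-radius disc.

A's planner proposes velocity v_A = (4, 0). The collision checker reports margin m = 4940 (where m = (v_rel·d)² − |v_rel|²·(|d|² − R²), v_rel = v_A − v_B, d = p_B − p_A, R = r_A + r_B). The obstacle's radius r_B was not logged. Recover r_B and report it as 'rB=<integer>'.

m = 4940
d = (16, -3);  v_rel = (6, -5),  |v_rel|² = 61
v_rel×d = (6)·(-3) − (-5)·(16) = 62
since m = R²·61 − 62²:  R² = (3844 + 4940) / 61 = 144
R = √144 = 12  ⇒  r_B = 12 − 7 = 5

rB=5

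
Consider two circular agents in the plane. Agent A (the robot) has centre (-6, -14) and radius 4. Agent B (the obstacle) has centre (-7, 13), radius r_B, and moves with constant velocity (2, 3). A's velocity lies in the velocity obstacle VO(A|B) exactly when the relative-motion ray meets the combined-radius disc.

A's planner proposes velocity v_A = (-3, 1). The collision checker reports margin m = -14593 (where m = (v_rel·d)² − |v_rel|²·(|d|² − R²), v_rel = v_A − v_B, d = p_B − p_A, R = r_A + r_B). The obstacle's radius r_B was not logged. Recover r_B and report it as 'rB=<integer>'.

m = -14593
d = (-1, 27);  v_rel = (-5, -2),  |v_rel|² = 29
v_rel×d = (-5)·(27) − (-2)·(-1) = -137
since m = R²·29 − (-137)²:  R² = (18769 + -14593) / 29 = 144
R = √144 = 12  ⇒  r_B = 12 − 4 = 8

rB=8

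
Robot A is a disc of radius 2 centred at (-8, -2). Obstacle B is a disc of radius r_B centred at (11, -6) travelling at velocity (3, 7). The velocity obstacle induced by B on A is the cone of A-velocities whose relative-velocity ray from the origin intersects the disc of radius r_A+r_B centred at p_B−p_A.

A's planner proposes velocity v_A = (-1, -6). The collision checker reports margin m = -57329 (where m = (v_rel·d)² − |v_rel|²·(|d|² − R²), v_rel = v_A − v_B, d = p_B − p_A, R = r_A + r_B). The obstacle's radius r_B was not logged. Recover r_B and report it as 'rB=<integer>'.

m = -57329
d = (19, -4);  v_rel = (-4, -13),  |v_rel|² = 185
v_rel×d = (-4)·(-4) − (-13)·(19) = 263
since m = R²·185 − 263²:  R² = (69169 + -57329) / 185 = 64
R = √64 = 8  ⇒  r_B = 8 − 2 = 6

rB=6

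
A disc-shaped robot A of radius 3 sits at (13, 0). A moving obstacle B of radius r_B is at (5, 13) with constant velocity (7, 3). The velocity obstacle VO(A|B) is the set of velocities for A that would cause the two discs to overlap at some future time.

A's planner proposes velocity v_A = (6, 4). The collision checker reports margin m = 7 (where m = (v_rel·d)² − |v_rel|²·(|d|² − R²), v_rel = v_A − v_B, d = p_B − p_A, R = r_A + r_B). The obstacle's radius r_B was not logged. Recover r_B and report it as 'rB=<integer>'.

m = 7
d = (-8, 13);  v_rel = (-1, 1),  |v_rel|² = 2
v_rel×d = (-1)·(13) − (1)·(-8) = -5
since m = R²·2 − (-5)²:  R² = (25 + 7) / 2 = 16
R = √16 = 4  ⇒  r_B = 4 − 3 = 1

rB=1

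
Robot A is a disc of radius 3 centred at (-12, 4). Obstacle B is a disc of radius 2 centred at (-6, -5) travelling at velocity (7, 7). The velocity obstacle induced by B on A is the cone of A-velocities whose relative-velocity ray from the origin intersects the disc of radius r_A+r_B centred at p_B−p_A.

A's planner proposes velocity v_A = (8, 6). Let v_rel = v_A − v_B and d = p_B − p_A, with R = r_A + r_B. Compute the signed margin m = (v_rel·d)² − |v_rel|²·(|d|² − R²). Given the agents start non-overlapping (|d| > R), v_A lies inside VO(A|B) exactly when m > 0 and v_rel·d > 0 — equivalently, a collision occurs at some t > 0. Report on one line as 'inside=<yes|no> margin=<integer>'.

d = (6, -9),  |d|² = 117;  R = 3+2 = 5,  c = 117−5² = 92
v_rel = (1, -1),  |v_rel|² = 2;  v_rel·d = (1)·(6) + (-1)·(-9) = 15
2·t² − 30·t + 92 = 0  ⇒  m = 15² − 2·92 = 41
m = 41 > 0,  v_rel·d = 15 > 0  ⇒  inside

inside=yes margin=41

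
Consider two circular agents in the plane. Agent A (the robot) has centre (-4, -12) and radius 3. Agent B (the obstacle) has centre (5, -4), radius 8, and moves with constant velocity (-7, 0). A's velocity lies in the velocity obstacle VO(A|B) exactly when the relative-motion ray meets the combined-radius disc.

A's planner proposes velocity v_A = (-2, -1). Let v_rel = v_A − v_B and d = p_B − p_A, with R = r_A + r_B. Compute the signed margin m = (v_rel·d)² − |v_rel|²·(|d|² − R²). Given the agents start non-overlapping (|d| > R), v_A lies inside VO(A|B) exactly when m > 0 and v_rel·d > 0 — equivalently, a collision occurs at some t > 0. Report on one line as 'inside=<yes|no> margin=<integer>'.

d = (9, 8),  |d|² = 145;  R = 3+8 = 11,  c = 145−11² = 24
v_rel = (5, -1),  |v_rel|² = 26;  v_rel·d = (5)·(9) + (-1)·(8) = 37
26·t² − 74·t + 24 = 0  ⇒  m = 37² − 26·24 = 745
m = 745 > 0,  v_rel·d = 37 > 0  ⇒  inside

inside=yes margin=745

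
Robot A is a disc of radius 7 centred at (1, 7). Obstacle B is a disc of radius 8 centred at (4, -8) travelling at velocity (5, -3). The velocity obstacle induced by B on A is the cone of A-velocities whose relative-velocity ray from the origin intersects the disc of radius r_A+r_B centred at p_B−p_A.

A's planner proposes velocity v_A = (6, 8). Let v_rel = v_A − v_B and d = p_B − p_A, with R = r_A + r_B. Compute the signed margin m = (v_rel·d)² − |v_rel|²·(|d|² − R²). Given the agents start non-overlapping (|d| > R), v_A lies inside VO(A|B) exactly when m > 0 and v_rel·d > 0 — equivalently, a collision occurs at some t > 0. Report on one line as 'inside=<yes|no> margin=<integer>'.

d = (3, -15),  |d|² = 234;  R = 7+8 = 15,  c = 234−15² = 9
v_rel = (1, 11),  |v_rel|² = 122;  v_rel·d = (1)·(3) + (11)·(-15) = -162
122·t² + 324·t + 9 = 0  ⇒  m = (-162)² − 122·9 = 25146
m = 25146 > 0,  v_rel·d = -162 < 0  ⇒  outside

inside=no margin=25146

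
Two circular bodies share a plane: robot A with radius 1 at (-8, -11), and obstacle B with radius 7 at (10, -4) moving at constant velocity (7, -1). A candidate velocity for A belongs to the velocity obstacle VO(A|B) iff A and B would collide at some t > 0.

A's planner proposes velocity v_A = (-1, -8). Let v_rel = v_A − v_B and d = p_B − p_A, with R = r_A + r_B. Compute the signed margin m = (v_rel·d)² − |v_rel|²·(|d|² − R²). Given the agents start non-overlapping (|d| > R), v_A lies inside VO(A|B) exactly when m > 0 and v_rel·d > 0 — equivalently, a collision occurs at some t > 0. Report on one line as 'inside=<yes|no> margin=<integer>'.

d = (18, 7),  |d|² = 373;  R = 1+7 = 8,  c = 373−8² = 309
v_rel = (-8, -7),  |v_rel|² = 113;  v_rel·d = (-8)·(18) + (-7)·(7) = -193
113·t² + 386·t + 309 = 0  ⇒  m = (-193)² − 113·309 = 2332
m = 2332 > 0,  v_rel·d = -193 < 0  ⇒  outside

inside=no margin=2332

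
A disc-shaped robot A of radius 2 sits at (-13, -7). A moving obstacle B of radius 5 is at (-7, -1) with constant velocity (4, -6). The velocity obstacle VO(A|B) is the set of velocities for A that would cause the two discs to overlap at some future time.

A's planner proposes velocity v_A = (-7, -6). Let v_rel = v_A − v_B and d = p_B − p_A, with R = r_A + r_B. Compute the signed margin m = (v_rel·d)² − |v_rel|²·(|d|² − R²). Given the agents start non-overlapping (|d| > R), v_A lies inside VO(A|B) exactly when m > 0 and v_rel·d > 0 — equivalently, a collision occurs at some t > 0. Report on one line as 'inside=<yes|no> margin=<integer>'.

d = (6, 6),  |d|² = 72;  R = 2+5 = 7,  c = 72−7² = 23
v_rel = (-11, 0),  |v_rel|² = 121;  v_rel·d = (-11)·(6) + (0)·(6) = -66
121·t² + 132·t + 23 = 0  ⇒  m = (-66)² − 121·23 = 1573
m = 1573 > 0,  v_rel·d = -66 < 0  ⇒  outside

inside=no margin=1573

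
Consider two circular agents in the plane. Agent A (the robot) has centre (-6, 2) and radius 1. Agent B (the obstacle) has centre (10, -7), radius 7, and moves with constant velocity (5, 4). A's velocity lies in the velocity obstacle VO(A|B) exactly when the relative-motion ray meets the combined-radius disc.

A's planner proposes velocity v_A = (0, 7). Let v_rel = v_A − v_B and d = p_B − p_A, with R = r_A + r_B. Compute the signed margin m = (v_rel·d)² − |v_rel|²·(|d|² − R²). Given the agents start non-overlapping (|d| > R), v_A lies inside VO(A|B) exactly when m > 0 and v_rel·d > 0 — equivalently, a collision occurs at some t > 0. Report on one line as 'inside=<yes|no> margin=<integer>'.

d = (16, -9),  |d|² = 337;  R = 1+7 = 8,  c = 337−8² = 273
v_rel = (-5, 3),  |v_rel|² = 34;  v_rel·d = (-5)·(16) + (3)·(-9) = -107
34·t² + 214·t + 273 = 0  ⇒  m = (-107)² − 34·273 = 2167
m = 2167 > 0,  v_rel·d = -107 < 0  ⇒  outside

inside=no margin=2167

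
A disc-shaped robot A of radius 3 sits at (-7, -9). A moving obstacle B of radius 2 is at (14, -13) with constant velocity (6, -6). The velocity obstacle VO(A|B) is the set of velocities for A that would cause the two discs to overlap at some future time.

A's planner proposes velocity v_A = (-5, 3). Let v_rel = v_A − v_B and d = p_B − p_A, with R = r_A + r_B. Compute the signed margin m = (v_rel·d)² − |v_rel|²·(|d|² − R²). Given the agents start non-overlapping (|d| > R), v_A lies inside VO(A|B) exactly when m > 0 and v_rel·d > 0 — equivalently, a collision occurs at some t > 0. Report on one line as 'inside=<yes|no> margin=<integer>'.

d = (21, -4),  |d|² = 457;  R = 3+2 = 5,  c = 457−5² = 432
v_rel = (-11, 9),  |v_rel|² = 202;  v_rel·d = (-11)·(21) + (9)·(-4) = -267
202·t² + 534·t + 432 = 0  ⇒  m = (-267)² − 202·432 = -15975
m = -15975 < 0,  v_rel·d = -267 < 0  ⇒  outside

inside=no margin=-15975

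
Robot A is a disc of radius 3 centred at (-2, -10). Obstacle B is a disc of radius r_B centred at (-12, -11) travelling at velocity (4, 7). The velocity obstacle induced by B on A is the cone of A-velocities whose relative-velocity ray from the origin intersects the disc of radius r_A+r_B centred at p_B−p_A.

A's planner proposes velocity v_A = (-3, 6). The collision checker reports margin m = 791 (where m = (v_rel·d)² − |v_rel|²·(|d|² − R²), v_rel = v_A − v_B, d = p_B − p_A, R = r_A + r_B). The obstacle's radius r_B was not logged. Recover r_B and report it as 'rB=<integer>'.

m = 791
d = (-10, -1);  v_rel = (-7, -1),  |v_rel|² = 50
v_rel×d = (-7)·(-1) − (-1)·(-10) = -3
since m = R²·50 − (-3)²:  R² = (9 + 791) / 50 = 16
R = √16 = 4  ⇒  r_B = 4 − 3 = 1

rB=1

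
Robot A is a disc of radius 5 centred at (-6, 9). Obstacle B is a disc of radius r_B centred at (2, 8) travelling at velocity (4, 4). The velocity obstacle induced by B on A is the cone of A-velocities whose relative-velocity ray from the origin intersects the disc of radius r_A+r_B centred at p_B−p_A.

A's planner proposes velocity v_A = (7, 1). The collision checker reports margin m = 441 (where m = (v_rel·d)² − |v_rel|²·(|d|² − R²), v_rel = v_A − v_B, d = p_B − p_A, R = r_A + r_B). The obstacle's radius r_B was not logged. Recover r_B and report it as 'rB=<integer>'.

m = 441
d = (8, -1);  v_rel = (3, -3),  |v_rel|² = 18
v_rel×d = (3)·(-1) − (-3)·(8) = 21
since m = R²·18 − 21²:  R² = (441 + 441) / 18 = 49
R = √49 = 7  ⇒  r_B = 7 − 5 = 2

rB=2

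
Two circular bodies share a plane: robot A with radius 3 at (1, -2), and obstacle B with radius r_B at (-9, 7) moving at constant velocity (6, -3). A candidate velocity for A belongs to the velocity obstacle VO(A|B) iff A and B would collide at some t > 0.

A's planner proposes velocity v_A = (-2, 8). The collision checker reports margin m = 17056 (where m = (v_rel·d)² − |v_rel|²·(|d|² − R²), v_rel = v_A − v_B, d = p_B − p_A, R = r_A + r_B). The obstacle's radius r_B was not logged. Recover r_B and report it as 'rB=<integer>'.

m = 17056
d = (-10, 9);  v_rel = (-8, 11),  |v_rel|² = 185
v_rel×d = (-8)·(9) − (11)·(-10) = 38
since m = R²·185 − 38²:  R² = (1444 + 17056) / 185 = 100
R = √100 = 10  ⇒  r_B = 10 − 3 = 7

rB=7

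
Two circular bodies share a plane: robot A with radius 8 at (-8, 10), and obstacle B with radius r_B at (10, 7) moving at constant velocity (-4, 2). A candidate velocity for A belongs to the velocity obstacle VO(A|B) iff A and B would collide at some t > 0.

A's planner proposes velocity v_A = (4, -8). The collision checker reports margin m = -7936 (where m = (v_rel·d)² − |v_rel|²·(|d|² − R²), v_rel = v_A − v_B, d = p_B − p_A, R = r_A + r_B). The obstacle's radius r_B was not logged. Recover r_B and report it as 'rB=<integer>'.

m = -7936
d = (18, -3);  v_rel = (8, -10),  |v_rel|² = 164
v_rel×d = (8)·(-3) − (-10)·(18) = 156
since m = R²·164 − 156²:  R² = (24336 + -7936) / 164 = 100
R = √100 = 10  ⇒  r_B = 10 − 8 = 2

rB=2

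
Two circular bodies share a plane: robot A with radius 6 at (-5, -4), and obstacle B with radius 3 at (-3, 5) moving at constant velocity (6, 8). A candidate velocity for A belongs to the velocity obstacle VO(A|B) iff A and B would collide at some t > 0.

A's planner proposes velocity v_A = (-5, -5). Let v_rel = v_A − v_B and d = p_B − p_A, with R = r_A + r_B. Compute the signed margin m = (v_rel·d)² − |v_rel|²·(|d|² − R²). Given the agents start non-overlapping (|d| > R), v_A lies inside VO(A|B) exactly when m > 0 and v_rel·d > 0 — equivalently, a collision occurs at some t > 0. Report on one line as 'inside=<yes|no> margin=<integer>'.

d = (2, 9),  |d|² = 85;  R = 6+3 = 9,  c = 85−9² = 4
v_rel = (-11, -13),  |v_rel|² = 290;  v_rel·d = (-11)·(2) + (-13)·(9) = -139
290·t² + 278·t + 4 = 0  ⇒  m = (-139)² − 290·4 = 18161
m = 18161 > 0,  v_rel·d = -139 < 0  ⇒  outside

inside=no margin=18161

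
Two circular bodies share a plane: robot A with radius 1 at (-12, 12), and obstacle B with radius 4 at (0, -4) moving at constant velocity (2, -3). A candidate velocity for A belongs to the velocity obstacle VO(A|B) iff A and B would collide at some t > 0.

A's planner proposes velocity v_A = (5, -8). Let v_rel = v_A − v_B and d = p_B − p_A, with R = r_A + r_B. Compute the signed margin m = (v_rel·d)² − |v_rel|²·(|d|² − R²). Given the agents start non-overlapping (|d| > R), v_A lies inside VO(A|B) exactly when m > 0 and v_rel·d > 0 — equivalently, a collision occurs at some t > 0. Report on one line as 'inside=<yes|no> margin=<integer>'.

d = (12, -16),  |d|² = 400;  R = 1+4 = 5,  c = 400−5² = 375
v_rel = (3, -5),  |v_rel|² = 34;  v_rel·d = (3)·(12) + (-5)·(-16) = 116
34·t² − 232·t + 375 = 0  ⇒  m = 116² − 34·375 = 706
m = 706 > 0,  v_rel·d = 116 > 0  ⇒  inside

inside=yes margin=706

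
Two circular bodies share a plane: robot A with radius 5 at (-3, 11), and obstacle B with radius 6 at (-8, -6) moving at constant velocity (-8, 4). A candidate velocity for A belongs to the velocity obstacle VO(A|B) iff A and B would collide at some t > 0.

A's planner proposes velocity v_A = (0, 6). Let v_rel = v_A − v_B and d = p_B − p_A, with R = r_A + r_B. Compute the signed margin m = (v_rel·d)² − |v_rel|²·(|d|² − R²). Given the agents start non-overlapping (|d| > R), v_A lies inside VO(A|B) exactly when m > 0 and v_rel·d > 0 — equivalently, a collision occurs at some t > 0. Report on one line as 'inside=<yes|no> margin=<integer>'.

d = (-5, -17),  |d|² = 314;  R = 5+6 = 11,  c = 314−11² = 193
v_rel = (8, 2),  |v_rel|² = 68;  v_rel·d = (8)·(-5) + (2)·(-17) = -74
68·t² + 148·t + 193 = 0  ⇒  m = (-74)² − 68·193 = -7648
m = -7648 < 0,  v_rel·d = -74 < 0  ⇒  outside

inside=no margin=-7648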